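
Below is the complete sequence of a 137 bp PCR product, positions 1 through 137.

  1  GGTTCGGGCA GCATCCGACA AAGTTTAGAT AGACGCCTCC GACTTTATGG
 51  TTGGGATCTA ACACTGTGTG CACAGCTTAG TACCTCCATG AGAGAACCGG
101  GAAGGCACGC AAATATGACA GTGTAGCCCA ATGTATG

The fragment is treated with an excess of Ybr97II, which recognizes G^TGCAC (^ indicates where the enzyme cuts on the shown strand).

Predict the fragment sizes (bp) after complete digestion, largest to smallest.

69, 68 bp

The Ybr97II site (GTGCAC) starts at position 68.
Ybr97II cuts after the first base of each site, so after position 68.
Linear molecule, 1 cut → 2 fragments:
  1–68 → 68 bp
  69–137 → 69 bp
Sorted largest to smallest: 69, 68 bp.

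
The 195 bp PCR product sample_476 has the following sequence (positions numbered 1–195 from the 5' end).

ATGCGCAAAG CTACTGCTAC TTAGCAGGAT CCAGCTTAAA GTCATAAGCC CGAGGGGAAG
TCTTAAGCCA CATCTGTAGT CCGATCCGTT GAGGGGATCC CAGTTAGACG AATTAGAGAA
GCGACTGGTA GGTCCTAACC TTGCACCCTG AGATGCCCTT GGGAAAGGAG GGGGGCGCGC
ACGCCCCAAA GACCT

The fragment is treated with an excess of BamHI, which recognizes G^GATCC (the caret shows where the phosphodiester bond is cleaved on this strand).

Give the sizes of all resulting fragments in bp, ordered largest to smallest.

BamHI sites (GGATCC) start at positions 27, 95.
BamHI cuts after the first base of each site, so after positions 27, 95.
Linear molecule, 2 cuts → 3 fragments:
  1–27 → 27 bp
  28–95 → 68 bp
  96–195 → 100 bp
Sorted largest to smallest: 100, 68, 27 bp.

100, 68, 27 bp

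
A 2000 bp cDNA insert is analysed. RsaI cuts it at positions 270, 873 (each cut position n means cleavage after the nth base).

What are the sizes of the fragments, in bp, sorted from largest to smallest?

Linear molecule, 2 cuts → 3 fragments:
  270 − 0 = 270 bp
  873 − 270 = 603 bp
  2000 − 873 = 1127 bp
Sorted largest to smallest: 1127, 603, 270 bp.

1127, 603, 270 bp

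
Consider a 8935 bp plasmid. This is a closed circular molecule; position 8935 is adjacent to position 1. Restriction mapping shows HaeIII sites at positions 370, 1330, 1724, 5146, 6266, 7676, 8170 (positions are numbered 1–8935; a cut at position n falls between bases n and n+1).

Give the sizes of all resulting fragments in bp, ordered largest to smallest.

Circular molecule, 7 cuts → 7 fragments:
  1330 − 370 = 960 bp
  1724 − 1330 = 394 bp
  5146 − 1724 = 3422 bp
  6266 − 5146 = 1120 bp
  7676 − 6266 = 1410 bp
  8170 − 7676 = 494 bp
  wrap: 8935 − 8170 + 370 = 1135 bp
Sorted largest to smallest: 3422, 1410, 1135, 1120, 960, 494, 394 bp.

3422, 1410, 1135, 1120, 960, 494, 394 bp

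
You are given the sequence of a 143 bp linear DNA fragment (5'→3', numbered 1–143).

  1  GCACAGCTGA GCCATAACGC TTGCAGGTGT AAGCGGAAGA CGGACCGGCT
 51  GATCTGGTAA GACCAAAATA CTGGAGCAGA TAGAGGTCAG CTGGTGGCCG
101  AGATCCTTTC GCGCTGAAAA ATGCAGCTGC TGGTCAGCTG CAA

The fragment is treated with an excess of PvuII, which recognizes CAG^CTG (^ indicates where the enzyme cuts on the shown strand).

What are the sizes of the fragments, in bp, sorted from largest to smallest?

84, 36, 11, 6, 6 bp

PvuII sites (CAGCTG) start at positions 4, 88, 124, 135.
PvuII cuts after base 3 of each site, so after positions 6, 90, 126, 137.
Linear molecule, 4 cuts → 5 fragments:
  1–6 → 6 bp
  7–90 → 84 bp
  91–126 → 36 bp
  127–137 → 11 bp
  138–143 → 6 bp
Sorted largest to smallest: 84, 36, 11, 6, 6 bp.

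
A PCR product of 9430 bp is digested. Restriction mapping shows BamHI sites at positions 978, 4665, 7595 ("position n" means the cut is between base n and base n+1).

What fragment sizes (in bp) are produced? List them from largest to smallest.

Linear molecule, 3 cuts → 4 fragments:
  978 − 0 = 978 bp
  4665 − 978 = 3687 bp
  7595 − 4665 = 2930 bp
  9430 − 7595 = 1835 bp
Sorted largest to smallest: 3687, 2930, 1835, 978 bp.

3687, 2930, 1835, 978 bp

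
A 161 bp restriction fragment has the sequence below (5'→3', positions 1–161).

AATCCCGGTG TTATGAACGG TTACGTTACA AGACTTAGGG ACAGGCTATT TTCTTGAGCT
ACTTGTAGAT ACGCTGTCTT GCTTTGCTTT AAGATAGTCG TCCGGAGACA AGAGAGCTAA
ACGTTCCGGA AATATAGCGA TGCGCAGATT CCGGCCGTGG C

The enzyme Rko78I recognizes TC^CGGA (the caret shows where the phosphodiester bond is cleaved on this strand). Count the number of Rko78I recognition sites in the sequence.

2

TCCGGA occurs starting at positions 101, 125.
Rko78I cuts at 2 sites.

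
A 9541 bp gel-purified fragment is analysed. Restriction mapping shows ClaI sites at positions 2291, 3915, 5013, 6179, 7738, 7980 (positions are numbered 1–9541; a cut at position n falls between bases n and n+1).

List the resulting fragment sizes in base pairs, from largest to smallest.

Linear molecule, 6 cuts → 7 fragments:
  2291 − 0 = 2291 bp
  3915 − 2291 = 1624 bp
  5013 − 3915 = 1098 bp
  6179 − 5013 = 1166 bp
  7738 − 6179 = 1559 bp
  7980 − 7738 = 242 bp
  9541 − 7980 = 1561 bp
Sorted largest to smallest: 2291, 1624, 1561, 1559, 1166, 1098, 242 bp.

2291, 1624, 1561, 1559, 1166, 1098, 242 bp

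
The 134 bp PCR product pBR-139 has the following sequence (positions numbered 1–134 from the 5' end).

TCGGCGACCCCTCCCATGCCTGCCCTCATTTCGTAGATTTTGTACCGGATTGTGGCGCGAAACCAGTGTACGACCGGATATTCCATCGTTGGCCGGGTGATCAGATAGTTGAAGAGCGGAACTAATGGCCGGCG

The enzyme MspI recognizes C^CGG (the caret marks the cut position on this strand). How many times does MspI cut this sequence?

4

CCGG occurs starting at positions 45, 74, 93, 129.
MspI cuts at 4 sites.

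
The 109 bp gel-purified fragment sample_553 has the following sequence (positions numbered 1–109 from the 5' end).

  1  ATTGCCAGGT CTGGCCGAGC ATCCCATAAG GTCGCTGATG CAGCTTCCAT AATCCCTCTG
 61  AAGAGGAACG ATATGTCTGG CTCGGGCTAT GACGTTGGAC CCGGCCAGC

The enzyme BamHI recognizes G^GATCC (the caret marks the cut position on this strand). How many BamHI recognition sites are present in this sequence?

No occurrence of GGATCC is present in the sequence.
BamHI does not cut: 0 sites.

0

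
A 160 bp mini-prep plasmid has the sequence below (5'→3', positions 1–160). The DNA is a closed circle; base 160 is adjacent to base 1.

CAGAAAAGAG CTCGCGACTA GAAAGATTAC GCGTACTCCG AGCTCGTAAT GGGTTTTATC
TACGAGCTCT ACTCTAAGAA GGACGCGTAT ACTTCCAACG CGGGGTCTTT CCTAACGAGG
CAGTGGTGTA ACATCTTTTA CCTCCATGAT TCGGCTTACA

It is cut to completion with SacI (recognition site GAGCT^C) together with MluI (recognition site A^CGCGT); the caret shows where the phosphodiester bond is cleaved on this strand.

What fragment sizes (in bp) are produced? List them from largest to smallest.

89, 24, 17, 15, 15 bp

SacI sites (GAGCTC) start at positions 8, 40, 64.
SacI cuts after base 5 of each site (before the last base), so after positions 12, 44, 68.
MluI sites (ACGCGT) start at positions 29, 83.
MluI cuts after the first base of each site, so after positions 29, 83.
Combined cut positions: 12, 29, 44, 68, 83.
Circular molecule, 5 cuts → 5 fragments:
  13–29 → 17 bp
  30–44 → 15 bp
  45–68 → 24 bp
  69–83 → 15 bp
  84–160 then 1–12 → 77 + 12 = 89 bp
Sorted largest to smallest: 89, 24, 17, 15, 15 bp.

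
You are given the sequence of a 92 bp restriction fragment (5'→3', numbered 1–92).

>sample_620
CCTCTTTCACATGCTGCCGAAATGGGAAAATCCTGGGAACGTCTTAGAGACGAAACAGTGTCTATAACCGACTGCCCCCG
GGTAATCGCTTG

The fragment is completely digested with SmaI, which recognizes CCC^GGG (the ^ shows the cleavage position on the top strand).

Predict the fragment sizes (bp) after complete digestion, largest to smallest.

79, 13 bp

The SmaI site (CCCGGG) starts at position 77.
SmaI cuts after base 3 of each site, so after position 79.
Linear molecule, 1 cut → 2 fragments:
  1–79 → 79 bp
  80–92 → 13 bp
Sorted largest to smallest: 79, 13 bp.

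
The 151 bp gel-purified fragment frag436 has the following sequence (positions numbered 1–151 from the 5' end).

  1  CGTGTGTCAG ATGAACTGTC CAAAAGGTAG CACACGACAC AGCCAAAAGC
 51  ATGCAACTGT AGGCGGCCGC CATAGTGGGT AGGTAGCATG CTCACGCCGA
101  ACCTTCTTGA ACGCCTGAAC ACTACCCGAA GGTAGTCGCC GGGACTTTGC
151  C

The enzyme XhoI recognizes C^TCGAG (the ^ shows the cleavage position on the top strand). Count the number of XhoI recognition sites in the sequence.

0

No occurrence of CTCGAG is present in the sequence.
XhoI does not cut: 0 sites.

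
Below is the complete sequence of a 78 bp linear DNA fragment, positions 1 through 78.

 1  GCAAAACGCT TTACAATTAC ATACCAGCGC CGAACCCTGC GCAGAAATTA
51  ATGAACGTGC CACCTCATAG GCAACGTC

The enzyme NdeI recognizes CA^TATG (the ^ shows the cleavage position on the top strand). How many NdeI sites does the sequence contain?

No occurrence of CATATG is present in the sequence.
NdeI does not cut: 0 sites.

0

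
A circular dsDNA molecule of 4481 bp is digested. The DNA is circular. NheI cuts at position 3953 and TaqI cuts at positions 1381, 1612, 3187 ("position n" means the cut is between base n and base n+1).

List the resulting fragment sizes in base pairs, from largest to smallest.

1909, 1575, 766, 231 bp

Combined cut positions (sorted): 1381, 1612, 3187, 3953.
Circular molecule, 4 cuts → 4 fragments:
  1612 − 1381 = 231 bp
  3187 − 1612 = 1575 bp
  3953 − 3187 = 766 bp
  wrap: 4481 − 3953 + 1381 = 1909 bp
Sorted largest to smallest: 1909, 1575, 766, 231 bp.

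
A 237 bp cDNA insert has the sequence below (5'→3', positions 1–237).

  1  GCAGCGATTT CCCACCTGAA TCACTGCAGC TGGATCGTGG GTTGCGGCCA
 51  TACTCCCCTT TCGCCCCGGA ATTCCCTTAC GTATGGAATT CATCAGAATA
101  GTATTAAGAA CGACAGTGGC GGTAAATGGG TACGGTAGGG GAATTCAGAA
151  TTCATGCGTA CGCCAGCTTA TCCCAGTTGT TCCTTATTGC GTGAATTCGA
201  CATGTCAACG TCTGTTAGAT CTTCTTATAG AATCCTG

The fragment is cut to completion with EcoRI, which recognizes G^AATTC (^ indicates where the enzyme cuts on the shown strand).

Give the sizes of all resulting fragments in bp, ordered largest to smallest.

EcoRI sites (GAATTC) start at positions 69, 86, 141, 148, 193.
EcoRI cuts after the first base of each site, so after positions 69, 86, 141, 148, 193.
Linear molecule, 5 cuts → 6 fragments:
  1–69 → 69 bp
  70–86 → 17 bp
  87–141 → 55 bp
  142–148 → 7 bp
  149–193 → 45 bp
  194–237 → 44 bp
Sorted largest to smallest: 69, 55, 45, 44, 17, 7 bp.

69, 55, 45, 44, 17, 7 bp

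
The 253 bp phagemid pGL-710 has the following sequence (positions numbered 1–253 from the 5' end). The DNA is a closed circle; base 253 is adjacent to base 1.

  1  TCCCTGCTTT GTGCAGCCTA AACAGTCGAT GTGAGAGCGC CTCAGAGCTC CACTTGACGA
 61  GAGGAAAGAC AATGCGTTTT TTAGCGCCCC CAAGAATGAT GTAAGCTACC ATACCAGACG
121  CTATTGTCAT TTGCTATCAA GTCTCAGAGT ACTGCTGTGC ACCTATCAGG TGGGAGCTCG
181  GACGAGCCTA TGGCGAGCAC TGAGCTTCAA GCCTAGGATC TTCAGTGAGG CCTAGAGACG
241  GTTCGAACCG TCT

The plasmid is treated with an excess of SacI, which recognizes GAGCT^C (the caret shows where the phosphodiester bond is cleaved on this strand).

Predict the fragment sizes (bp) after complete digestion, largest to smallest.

SacI sites (GAGCTC) start at positions 45, 174.
SacI cuts after base 5 of each site (before the last base), so after positions 49, 178.
Circular molecule, 2 cuts → 2 fragments:
  50–178 → 129 bp
  179–253 then 1–49 → 75 + 49 = 124 bp
Sorted largest to smallest: 129, 124 bp.

129, 124 bp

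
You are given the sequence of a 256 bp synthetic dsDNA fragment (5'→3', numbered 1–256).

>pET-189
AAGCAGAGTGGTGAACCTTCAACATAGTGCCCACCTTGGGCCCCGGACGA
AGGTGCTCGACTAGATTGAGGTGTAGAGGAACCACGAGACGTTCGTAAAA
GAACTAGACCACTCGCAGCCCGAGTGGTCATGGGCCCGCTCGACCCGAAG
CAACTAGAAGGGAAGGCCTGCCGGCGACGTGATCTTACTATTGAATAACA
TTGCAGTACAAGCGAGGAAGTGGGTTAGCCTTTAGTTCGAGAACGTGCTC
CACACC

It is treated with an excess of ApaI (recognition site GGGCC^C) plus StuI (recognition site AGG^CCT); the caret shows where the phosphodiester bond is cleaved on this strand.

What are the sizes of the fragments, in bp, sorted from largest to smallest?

94, 90, 42, 30 bp

ApaI sites (GGGCCC) start at positions 38, 132.
ApaI cuts after base 5 of each site (before the last base), so after positions 42, 136.
The StuI site (AGGCCT) starts at position 164.
StuI cuts after base 3 of each site, so after position 166.
Combined cut positions: 42, 136, 166.
Linear molecule, 3 cuts → 4 fragments:
  1–42 → 42 bp
  43–136 → 94 bp
  137–166 → 30 bp
  167–256 → 90 bp
Sorted largest to smallest: 94, 90, 42, 30 bp.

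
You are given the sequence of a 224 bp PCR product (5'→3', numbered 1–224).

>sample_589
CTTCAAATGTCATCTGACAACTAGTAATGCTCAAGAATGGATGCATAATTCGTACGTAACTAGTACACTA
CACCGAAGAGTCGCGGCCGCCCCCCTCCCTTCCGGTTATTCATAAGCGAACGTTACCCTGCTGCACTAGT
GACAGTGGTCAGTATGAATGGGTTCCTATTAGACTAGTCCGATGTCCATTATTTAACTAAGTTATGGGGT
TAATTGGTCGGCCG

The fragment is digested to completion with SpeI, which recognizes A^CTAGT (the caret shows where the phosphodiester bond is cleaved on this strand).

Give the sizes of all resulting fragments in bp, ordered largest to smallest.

SpeI sites (ACTAGT) start at positions 20, 59, 135, 173.
SpeI cuts after the first base of each site, so after positions 20, 59, 135, 173.
Linear molecule, 4 cuts → 5 fragments:
  1–20 → 20 bp
  21–59 → 39 bp
  60–135 → 76 bp
  136–173 → 38 bp
  174–224 → 51 bp
Sorted largest to smallest: 76, 51, 39, 38, 20 bp.

76, 51, 39, 38, 20 bp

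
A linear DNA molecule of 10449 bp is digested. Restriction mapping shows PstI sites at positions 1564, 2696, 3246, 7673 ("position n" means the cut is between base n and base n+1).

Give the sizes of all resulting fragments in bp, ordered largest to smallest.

Linear molecule, 4 cuts → 5 fragments:
  1564 − 0 = 1564 bp
  2696 − 1564 = 1132 bp
  3246 − 2696 = 550 bp
  7673 − 3246 = 4427 bp
  10449 − 7673 = 2776 bp
Sorted largest to smallest: 4427, 2776, 1564, 1132, 550 bp.

4427, 2776, 1564, 1132, 550 bp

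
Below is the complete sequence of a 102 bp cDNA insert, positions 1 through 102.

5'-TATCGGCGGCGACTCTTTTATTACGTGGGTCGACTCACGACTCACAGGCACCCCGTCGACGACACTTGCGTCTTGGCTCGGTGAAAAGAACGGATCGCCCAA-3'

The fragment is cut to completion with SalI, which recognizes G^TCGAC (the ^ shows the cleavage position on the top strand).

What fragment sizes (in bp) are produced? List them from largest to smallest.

SalI sites (GTCGAC) start at positions 29, 55.
SalI cuts after the first base of each site, so after positions 29, 55.
Linear molecule, 2 cuts → 3 fragments:
  1–29 → 29 bp
  30–55 → 26 bp
  56–102 → 47 bp
Sorted largest to smallest: 47, 29, 26 bp.

47, 29, 26 bp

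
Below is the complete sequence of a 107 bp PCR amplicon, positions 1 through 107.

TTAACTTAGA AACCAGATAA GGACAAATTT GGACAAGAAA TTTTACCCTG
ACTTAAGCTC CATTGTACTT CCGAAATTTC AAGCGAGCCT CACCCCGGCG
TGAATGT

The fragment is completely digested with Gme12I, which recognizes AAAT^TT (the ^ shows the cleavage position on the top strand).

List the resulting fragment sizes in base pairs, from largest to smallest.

Gme12I sites (AAATTT) start at positions 25, 38, 74.
Gme12I cuts after base 4 of each site, so after positions 28, 41, 77.
Linear molecule, 3 cuts → 4 fragments:
  1–28 → 28 bp
  29–41 → 13 bp
  42–77 → 36 bp
  78–107 → 30 bp
Sorted largest to smallest: 36, 30, 28, 13 bp.

36, 30, 28, 13 bp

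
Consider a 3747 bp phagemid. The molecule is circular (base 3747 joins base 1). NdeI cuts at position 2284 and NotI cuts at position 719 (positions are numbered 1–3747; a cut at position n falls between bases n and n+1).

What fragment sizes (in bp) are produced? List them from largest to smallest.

2182, 1565 bp

Combined cut positions (sorted): 719, 2284.
Circular molecule, 2 cuts → 2 fragments:
  2284 − 719 = 1565 bp
  wrap: 3747 − 2284 + 719 = 2182 bp
Sorted largest to smallest: 2182, 1565 bp.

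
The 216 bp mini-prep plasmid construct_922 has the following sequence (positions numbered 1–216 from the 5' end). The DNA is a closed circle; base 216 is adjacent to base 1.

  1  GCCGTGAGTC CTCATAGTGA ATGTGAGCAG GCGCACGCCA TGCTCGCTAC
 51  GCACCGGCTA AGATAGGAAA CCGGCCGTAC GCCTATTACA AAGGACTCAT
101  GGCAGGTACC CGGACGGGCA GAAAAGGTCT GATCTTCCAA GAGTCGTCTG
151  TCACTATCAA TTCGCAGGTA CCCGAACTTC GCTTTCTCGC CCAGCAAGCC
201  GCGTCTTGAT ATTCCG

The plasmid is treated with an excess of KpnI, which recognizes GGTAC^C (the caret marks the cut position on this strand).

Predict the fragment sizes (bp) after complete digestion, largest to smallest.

154, 62 bp

KpnI sites (GGTACC) start at positions 105, 167.
KpnI cuts after base 5 of each site (before the last base), so after positions 109, 171.
Circular molecule, 2 cuts → 2 fragments:
  110–171 → 62 bp
  172–216 then 1–109 → 45 + 109 = 154 bp
Sorted largest to smallest: 154, 62 bp.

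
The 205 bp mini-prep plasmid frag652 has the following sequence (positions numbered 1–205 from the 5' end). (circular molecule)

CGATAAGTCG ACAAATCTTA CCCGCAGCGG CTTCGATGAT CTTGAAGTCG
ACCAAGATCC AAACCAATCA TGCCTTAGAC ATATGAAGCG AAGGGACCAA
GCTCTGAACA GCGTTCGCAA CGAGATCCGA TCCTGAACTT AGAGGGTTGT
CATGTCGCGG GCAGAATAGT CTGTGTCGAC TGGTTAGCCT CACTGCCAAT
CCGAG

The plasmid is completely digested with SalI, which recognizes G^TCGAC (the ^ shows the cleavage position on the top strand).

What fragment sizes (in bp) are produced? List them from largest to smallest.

SalI sites (GTCGAC) start at positions 7, 47, 175.
SalI cuts after the first base of each site, so after positions 7, 47, 175.
Circular molecule, 3 cuts → 3 fragments:
  8–47 → 40 bp
  48–175 → 128 bp
  176–205 then 1–7 → 30 + 7 = 37 bp
Sorted largest to smallest: 128, 40, 37 bp.

128, 40, 37 bp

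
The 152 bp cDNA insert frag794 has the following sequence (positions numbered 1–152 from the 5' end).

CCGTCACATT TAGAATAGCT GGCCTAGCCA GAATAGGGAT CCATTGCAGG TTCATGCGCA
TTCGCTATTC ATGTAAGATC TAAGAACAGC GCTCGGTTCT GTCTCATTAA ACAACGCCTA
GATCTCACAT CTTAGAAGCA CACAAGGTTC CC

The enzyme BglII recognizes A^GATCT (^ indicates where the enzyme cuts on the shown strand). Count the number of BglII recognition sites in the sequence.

2

AGATCT occurs starting at positions 76, 120.
BglII cuts at 2 sites.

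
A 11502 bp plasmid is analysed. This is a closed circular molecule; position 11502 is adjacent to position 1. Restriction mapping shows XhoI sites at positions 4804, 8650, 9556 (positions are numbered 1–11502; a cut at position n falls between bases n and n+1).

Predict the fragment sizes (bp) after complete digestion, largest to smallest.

6750, 3846, 906 bp

Circular molecule, 3 cuts → 3 fragments:
  8650 − 4804 = 3846 bp
  9556 − 8650 = 906 bp
  wrap: 11502 − 9556 + 4804 = 6750 bp
Sorted largest to smallest: 6750, 3846, 906 bp.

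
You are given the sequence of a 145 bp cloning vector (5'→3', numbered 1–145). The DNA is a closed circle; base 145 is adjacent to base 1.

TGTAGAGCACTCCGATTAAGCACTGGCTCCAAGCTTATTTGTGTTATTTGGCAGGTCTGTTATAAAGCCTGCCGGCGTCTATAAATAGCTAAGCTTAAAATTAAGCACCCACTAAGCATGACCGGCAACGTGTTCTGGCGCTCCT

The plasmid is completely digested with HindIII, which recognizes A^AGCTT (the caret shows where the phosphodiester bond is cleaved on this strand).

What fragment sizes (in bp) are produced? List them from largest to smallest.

85, 60 bp

HindIII sites (AAGCTT) start at positions 31, 91.
HindIII cuts after the first base of each site, so after positions 31, 91.
Circular molecule, 2 cuts → 2 fragments:
  32–91 → 60 bp
  92–145 then 1–31 → 54 + 31 = 85 bp
Sorted largest to smallest: 85, 60 bp.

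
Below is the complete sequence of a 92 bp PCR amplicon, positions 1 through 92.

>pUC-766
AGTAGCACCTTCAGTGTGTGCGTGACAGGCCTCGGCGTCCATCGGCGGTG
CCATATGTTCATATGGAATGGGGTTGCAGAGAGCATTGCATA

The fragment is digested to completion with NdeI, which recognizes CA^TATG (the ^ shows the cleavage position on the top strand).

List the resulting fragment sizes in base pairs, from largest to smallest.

53, 31, 8 bp

NdeI sites (CATATG) start at positions 52, 60.
NdeI cuts after base 2 of each site, so after positions 53, 61.
Linear molecule, 2 cuts → 3 fragments:
  1–53 → 53 bp
  54–61 → 8 bp
  62–92 → 31 bp
Sorted largest to smallest: 53, 31, 8 bp.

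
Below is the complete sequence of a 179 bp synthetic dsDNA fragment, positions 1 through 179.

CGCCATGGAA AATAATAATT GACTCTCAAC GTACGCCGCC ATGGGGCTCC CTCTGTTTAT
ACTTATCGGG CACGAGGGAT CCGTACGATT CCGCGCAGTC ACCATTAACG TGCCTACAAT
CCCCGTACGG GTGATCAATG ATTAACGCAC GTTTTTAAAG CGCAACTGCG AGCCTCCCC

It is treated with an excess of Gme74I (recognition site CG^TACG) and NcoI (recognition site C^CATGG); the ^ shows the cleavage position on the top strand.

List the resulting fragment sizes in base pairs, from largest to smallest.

54, 44, 42, 28, 8, 3 bp

Gme74I sites (CGTACG) start at positions 30, 82, 124.
Gme74I cuts after base 2 of each site, so after positions 31, 83, 125.
NcoI sites (CCATGG) start at positions 3, 39.
NcoI cuts after the first base of each site, so after positions 3, 39.
Combined cut positions: 3, 31, 39, 83, 125.
Linear molecule, 5 cuts → 6 fragments:
  1–3 → 3 bp
  4–31 → 28 bp
  32–39 → 8 bp
  40–83 → 44 bp
  84–125 → 42 bp
  126–179 → 54 bp
Sorted largest to smallest: 54, 44, 42, 28, 8, 3 bp.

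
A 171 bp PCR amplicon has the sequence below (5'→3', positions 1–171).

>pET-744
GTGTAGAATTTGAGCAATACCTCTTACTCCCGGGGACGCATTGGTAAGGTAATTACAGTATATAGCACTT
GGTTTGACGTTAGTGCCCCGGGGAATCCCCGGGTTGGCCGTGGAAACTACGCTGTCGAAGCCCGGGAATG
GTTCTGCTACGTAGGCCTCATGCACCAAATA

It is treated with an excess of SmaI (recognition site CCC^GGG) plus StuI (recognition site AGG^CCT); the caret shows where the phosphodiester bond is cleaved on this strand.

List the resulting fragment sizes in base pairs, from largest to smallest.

58, 33, 31, 22, 16, 11 bp

SmaI sites (CCCGGG) start at positions 29, 87, 98, 131.
SmaI cuts after base 3 of each site, so after positions 31, 89, 100, 133.
The StuI site (AGGCCT) starts at position 153.
StuI cuts after base 3 of each site, so after position 155.
Combined cut positions: 31, 89, 100, 133, 155.
Linear molecule, 5 cuts → 6 fragments:
  1–31 → 31 bp
  32–89 → 58 bp
  90–100 → 11 bp
  101–133 → 33 bp
  134–155 → 22 bp
  156–171 → 16 bp
Sorted largest to smallest: 58, 33, 31, 22, 16, 11 bp.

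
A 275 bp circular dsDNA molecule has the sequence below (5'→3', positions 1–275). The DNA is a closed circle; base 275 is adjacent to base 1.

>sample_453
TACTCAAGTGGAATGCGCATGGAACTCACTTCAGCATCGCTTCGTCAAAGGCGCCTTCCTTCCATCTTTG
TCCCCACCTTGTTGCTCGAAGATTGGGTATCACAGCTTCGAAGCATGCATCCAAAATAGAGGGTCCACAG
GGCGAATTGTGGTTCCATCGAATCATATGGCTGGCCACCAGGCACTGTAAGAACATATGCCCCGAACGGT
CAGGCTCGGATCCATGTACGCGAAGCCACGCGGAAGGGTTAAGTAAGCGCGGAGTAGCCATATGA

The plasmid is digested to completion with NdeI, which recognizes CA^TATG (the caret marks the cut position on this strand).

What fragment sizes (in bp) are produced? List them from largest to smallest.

170, 75, 30 bp

NdeI sites (CATATG) start at positions 164, 194, 269.
NdeI cuts after base 2 of each site, so after positions 165, 195, 270.
Circular molecule, 3 cuts → 3 fragments:
  166–195 → 30 bp
  196–270 → 75 bp
  271–275 then 1–165 → 5 + 165 = 170 bp
Sorted largest to smallest: 170, 75, 30 bp.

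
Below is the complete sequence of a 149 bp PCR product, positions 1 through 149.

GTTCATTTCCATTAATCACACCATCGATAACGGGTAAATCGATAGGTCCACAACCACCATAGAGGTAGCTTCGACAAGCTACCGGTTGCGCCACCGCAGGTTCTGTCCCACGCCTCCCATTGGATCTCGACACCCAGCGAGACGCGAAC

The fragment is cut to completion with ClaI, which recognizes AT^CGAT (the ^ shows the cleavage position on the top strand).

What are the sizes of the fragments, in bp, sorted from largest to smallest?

ClaI sites (ATCGAT) start at positions 23, 38.
ClaI cuts after base 2 of each site, so after positions 24, 39.
Linear molecule, 2 cuts → 3 fragments:
  1–24 → 24 bp
  25–39 → 15 bp
  40–149 → 110 bp
Sorted largest to smallest: 110, 24, 15 bp.

110, 24, 15 bp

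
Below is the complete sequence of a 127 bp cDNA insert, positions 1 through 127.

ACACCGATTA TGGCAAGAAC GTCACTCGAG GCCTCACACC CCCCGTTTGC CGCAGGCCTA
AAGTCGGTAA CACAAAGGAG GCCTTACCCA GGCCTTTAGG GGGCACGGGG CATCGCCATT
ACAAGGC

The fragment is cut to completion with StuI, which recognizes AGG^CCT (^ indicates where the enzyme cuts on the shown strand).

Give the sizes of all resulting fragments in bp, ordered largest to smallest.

35, 31, 25, 25, 11 bp

StuI sites (AGGCCT) start at positions 29, 54, 79, 90.
StuI cuts after base 3 of each site, so after positions 31, 56, 81, 92.
Linear molecule, 4 cuts → 5 fragments:
  1–31 → 31 bp
  32–56 → 25 bp
  57–81 → 25 bp
  82–92 → 11 bp
  93–127 → 35 bp
Sorted largest to smallest: 35, 31, 25, 25, 11 bp.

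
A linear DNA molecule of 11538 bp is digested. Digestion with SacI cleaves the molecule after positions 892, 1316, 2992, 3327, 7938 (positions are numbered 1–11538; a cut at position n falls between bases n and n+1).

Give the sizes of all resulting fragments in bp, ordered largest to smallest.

4611, 3600, 1676, 892, 424, 335 bp

Linear molecule, 5 cuts → 6 fragments:
  892 − 0 = 892 bp
  1316 − 892 = 424 bp
  2992 − 1316 = 1676 bp
  3327 − 2992 = 335 bp
  7938 − 3327 = 4611 bp
  11538 − 7938 = 3600 bp
Sorted largest to smallest: 4611, 3600, 1676, 892, 424, 335 bp.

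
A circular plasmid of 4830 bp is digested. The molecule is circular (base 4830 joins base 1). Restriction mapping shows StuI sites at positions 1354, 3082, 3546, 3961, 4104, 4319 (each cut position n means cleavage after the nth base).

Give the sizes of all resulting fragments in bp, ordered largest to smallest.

1865, 1728, 464, 415, 215, 143 bp

Circular molecule, 6 cuts → 6 fragments:
  3082 − 1354 = 1728 bp
  3546 − 3082 = 464 bp
  3961 − 3546 = 415 bp
  4104 − 3961 = 143 bp
  4319 − 4104 = 215 bp
  wrap: 4830 − 4319 + 1354 = 1865 bp
Sorted largest to smallest: 1865, 1728, 464, 415, 215, 143 bp.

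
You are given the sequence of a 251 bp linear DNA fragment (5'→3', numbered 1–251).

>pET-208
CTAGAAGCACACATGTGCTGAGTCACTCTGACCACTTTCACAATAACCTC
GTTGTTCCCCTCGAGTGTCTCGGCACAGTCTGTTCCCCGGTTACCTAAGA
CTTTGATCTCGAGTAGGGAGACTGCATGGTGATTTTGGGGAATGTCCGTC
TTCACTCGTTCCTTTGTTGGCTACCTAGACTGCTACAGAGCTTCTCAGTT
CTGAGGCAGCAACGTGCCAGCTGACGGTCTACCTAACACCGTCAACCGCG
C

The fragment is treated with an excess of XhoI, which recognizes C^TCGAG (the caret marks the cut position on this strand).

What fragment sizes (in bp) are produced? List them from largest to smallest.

XhoI sites (CTCGAG) start at positions 60, 108.
XhoI cuts after the first base of each site, so after positions 60, 108.
Linear molecule, 2 cuts → 3 fragments:
  1–60 → 60 bp
  61–108 → 48 bp
  109–251 → 143 bp
Sorted largest to smallest: 143, 60, 48 bp.

143, 60, 48 bp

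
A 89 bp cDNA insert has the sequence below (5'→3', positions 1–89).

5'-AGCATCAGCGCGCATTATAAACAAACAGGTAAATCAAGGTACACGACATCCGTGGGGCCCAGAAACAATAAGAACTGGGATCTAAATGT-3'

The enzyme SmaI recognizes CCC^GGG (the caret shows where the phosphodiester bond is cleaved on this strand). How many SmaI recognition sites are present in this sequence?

No occurrence of CCCGGG is present in the sequence.
SmaI does not cut: 0 sites.

0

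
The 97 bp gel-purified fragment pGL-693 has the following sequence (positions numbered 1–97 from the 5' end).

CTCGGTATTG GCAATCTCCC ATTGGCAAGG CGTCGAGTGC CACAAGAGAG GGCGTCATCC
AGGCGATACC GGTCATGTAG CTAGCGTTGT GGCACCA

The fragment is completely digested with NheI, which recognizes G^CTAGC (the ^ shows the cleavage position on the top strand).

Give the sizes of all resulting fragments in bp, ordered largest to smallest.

The NheI site (GCTAGC) starts at position 80.
NheI cuts after the first base of each site, so after position 80.
Linear molecule, 1 cut → 2 fragments:
  1–80 → 80 bp
  81–97 → 17 bp
Sorted largest to smallest: 80, 17 bp.

80, 17 bp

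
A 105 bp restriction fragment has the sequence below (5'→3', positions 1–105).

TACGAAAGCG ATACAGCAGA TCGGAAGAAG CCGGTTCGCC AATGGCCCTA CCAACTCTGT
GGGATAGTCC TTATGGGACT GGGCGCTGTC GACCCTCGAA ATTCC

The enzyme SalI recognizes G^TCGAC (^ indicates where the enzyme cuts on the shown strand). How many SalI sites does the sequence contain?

1

GTCGAC occurs starting at position 88.
SalI cuts at 1 site.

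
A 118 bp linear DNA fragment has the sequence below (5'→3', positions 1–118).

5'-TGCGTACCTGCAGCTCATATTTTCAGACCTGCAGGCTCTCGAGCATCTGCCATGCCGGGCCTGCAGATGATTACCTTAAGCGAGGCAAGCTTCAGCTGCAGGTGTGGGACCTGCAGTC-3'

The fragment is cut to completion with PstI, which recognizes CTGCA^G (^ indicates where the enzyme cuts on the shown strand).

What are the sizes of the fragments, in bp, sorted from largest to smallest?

PstI sites (CTGCAG) start at positions 8, 29, 61, 96, 111.
PstI cuts after base 5 of each site (before the last base), so after positions 12, 33, 65, 100, 115.
Linear molecule, 5 cuts → 6 fragments:
  1–12 → 12 bp
  13–33 → 21 bp
  34–65 → 32 bp
  66–100 → 35 bp
  101–115 → 15 bp
  116–118 → 3 bp
Sorted largest to smallest: 35, 32, 21, 15, 12, 3 bp.

35, 32, 21, 15, 12, 3 bp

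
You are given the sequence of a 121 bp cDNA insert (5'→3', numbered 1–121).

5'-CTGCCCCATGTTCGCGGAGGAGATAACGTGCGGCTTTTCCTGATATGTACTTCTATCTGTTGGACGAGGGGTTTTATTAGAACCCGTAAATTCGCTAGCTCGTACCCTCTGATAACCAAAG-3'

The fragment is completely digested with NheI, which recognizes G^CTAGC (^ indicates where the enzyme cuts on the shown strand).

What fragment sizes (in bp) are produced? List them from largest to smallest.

94, 27 bp

The NheI site (GCTAGC) starts at position 94.
NheI cuts after the first base of each site, so after position 94.
Linear molecule, 1 cut → 2 fragments:
  1–94 → 94 bp
  95–121 → 27 bp
Sorted largest to smallest: 94, 27 bp.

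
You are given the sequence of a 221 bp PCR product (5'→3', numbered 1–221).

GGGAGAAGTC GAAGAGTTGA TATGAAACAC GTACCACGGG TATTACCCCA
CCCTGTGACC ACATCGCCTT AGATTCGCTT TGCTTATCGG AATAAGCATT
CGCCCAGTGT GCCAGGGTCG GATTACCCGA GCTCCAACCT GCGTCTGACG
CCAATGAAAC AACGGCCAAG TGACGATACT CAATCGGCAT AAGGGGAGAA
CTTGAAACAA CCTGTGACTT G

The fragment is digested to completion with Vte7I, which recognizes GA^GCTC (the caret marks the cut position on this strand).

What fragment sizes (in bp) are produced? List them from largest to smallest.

The Vte7I site (GAGCTC) starts at position 129.
Vte7I cuts after base 2 of each site, so after position 130.
Linear molecule, 1 cut → 2 fragments:
  1–130 → 130 bp
  131–221 → 91 bp
Sorted largest to smallest: 130, 91 bp.

130, 91 bp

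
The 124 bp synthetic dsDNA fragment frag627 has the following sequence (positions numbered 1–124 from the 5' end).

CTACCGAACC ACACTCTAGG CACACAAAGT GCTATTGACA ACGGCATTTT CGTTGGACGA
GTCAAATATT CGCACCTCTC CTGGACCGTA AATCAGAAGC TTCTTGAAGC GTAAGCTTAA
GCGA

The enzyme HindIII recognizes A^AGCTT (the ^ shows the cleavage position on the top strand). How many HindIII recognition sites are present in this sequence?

2

AAGCTT occurs starting at positions 97, 113.
HindIII cuts at 2 sites.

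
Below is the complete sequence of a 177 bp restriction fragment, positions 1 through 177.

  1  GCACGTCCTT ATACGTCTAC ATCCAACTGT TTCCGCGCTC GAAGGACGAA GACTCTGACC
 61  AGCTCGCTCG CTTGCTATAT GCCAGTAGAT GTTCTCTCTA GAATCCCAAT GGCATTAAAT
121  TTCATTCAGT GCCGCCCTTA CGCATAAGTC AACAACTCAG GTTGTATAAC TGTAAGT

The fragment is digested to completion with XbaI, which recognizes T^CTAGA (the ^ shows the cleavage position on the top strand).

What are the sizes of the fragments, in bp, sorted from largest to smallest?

The XbaI site (TCTAGA) starts at position 97.
XbaI cuts after the first base of each site, so after position 97.
Linear molecule, 1 cut → 2 fragments:
  1–97 → 97 bp
  98–177 → 80 bp
Sorted largest to smallest: 97, 80 bp.

97, 80 bp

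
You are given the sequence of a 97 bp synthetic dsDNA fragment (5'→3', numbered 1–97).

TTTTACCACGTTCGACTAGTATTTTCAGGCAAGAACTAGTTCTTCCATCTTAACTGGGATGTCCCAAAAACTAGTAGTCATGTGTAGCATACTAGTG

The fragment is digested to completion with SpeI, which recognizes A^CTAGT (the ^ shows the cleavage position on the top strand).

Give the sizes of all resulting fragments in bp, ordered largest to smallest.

35, 21, 20, 15, 6 bp

SpeI sites (ACTAGT) start at positions 15, 35, 70, 91.
SpeI cuts after the first base of each site, so after positions 15, 35, 70, 91.
Linear molecule, 4 cuts → 5 fragments:
  1–15 → 15 bp
  16–35 → 20 bp
  36–70 → 35 bp
  71–91 → 21 bp
  92–97 → 6 bp
Sorted largest to smallest: 35, 21, 20, 15, 6 bp.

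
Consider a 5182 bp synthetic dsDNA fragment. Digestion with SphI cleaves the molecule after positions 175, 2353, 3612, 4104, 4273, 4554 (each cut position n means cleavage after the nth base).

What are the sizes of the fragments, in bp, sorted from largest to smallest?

2178, 1259, 628, 492, 281, 175, 169 bp

Linear molecule, 6 cuts → 7 fragments:
  175 − 0 = 175 bp
  2353 − 175 = 2178 bp
  3612 − 2353 = 1259 bp
  4104 − 3612 = 492 bp
  4273 − 4104 = 169 bp
  4554 − 4273 = 281 bp
  5182 − 4554 = 628 bp
Sorted largest to smallest: 2178, 1259, 628, 492, 281, 175, 169 bp.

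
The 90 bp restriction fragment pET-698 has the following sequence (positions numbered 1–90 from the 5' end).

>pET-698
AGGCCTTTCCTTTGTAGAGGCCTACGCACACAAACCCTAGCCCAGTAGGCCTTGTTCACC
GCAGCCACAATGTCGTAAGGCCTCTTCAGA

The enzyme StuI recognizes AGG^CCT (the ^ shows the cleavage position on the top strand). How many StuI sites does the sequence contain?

4

AGGCCT occurs starting at positions 1, 18, 47, 78.
StuI cuts at 4 sites.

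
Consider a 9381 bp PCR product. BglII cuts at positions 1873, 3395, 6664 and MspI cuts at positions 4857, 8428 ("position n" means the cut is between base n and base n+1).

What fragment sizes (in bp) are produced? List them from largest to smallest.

1873, 1807, 1764, 1522, 1462, 953 bp

Combined cut positions (sorted): 1873, 3395, 4857, 6664, 8428.
Linear molecule, 5 cuts → 6 fragments:
  1873 − 0 = 1873 bp
  3395 − 1873 = 1522 bp
  4857 − 3395 = 1462 bp
  6664 − 4857 = 1807 bp
  8428 − 6664 = 1764 bp
  9381 − 8428 = 953 bp
Sorted largest to smallest: 1873, 1807, 1764, 1522, 1462, 953 bp.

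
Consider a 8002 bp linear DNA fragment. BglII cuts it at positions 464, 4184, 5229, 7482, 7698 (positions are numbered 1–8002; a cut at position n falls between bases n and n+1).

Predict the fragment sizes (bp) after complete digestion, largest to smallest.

Linear molecule, 5 cuts → 6 fragments:
  464 − 0 = 464 bp
  4184 − 464 = 3720 bp
  5229 − 4184 = 1045 bp
  7482 − 5229 = 2253 bp
  7698 − 7482 = 216 bp
  8002 − 7698 = 304 bp
Sorted largest to smallest: 3720, 2253, 1045, 464, 304, 216 bp.

3720, 2253, 1045, 464, 304, 216 bp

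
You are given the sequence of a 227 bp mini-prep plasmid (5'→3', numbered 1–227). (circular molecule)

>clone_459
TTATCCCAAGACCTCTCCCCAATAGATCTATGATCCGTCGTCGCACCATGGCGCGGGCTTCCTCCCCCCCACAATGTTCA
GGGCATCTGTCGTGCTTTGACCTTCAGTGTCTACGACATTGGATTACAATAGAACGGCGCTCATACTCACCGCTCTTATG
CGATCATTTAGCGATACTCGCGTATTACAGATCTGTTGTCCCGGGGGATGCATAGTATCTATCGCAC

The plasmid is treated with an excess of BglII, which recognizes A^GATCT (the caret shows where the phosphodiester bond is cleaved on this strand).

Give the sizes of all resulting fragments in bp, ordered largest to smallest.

165, 62 bp

BglII sites (AGATCT) start at positions 24, 189.
BglII cuts after the first base of each site, so after positions 24, 189.
Circular molecule, 2 cuts → 2 fragments:
  25–189 → 165 bp
  190–227 then 1–24 → 38 + 24 = 62 bp
Sorted largest to smallest: 165, 62 bp.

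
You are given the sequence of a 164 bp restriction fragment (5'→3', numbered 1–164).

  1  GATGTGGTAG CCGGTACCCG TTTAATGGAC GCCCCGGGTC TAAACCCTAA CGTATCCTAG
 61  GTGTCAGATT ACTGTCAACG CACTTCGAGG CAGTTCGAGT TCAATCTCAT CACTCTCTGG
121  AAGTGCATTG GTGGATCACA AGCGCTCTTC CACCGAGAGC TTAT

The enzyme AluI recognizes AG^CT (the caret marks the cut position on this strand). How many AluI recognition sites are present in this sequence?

1

AGCT occurs starting at position 158.
AluI cuts at 1 site.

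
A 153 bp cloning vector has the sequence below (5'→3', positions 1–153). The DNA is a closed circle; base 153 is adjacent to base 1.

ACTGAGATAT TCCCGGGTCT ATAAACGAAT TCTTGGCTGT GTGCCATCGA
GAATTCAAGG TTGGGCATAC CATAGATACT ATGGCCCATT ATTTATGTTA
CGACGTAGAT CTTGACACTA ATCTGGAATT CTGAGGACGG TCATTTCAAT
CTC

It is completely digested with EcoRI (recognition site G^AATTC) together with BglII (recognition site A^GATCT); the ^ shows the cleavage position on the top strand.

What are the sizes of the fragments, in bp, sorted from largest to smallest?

56, 54, 24, 19 bp

EcoRI sites (GAATTC) start at positions 27, 51, 126.
EcoRI cuts after the first base of each site, so after positions 27, 51, 126.
The BglII site (AGATCT) starts at position 107.
BglII cuts after the first base of each site, so after position 107.
Combined cut positions: 27, 51, 107, 126.
Circular molecule, 4 cuts → 4 fragments:
  28–51 → 24 bp
  52–107 → 56 bp
  108–126 → 19 bp
  127–153 then 1–27 → 27 + 27 = 54 bp
Sorted largest to smallest: 56, 54, 24, 19 bp.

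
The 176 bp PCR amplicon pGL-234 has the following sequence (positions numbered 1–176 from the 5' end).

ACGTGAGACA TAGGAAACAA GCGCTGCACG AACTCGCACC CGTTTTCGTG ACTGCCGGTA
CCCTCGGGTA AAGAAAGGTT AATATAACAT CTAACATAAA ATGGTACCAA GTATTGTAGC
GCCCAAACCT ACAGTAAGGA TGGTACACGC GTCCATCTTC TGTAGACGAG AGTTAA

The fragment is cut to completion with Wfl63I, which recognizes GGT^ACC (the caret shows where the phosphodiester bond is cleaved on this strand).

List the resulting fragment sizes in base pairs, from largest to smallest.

71, 59, 46 bp

Wfl63I sites (GGTACC) start at positions 57, 103.
Wfl63I cuts after base 3 of each site, so after positions 59, 105.
Linear molecule, 2 cuts → 3 fragments:
  1–59 → 59 bp
  60–105 → 46 bp
  106–176 → 71 bp
Sorted largest to smallest: 71, 59, 46 bp.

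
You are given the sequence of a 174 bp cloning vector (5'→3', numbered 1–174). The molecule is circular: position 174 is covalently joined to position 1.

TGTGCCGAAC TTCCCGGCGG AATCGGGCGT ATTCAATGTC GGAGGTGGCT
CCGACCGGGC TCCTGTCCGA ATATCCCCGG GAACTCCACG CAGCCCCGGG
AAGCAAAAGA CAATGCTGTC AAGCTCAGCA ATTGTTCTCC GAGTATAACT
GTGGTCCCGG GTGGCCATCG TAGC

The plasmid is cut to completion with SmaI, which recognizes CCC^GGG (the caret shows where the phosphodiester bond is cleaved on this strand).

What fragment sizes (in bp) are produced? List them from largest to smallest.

94, 61, 19 bp

SmaI sites (CCCGGG) start at positions 76, 95, 156.
SmaI cuts after base 3 of each site, so after positions 78, 97, 158.
Circular molecule, 3 cuts → 3 fragments:
  79–97 → 19 bp
  98–158 → 61 bp
  159–174 then 1–78 → 16 + 78 = 94 bp
Sorted largest to smallest: 94, 61, 19 bp.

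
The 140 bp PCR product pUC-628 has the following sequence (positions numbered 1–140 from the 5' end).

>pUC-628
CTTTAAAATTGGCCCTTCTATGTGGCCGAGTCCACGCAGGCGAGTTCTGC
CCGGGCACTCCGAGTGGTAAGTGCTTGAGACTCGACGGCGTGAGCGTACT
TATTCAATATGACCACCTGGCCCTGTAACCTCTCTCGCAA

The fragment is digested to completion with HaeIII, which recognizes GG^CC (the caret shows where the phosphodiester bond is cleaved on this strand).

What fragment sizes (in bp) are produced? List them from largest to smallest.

HaeIII sites (GGCC) start at positions 11, 24, 119.
HaeIII cuts after base 2 of each site, so after positions 12, 25, 120.
Linear molecule, 3 cuts → 4 fragments:
  1–12 → 12 bp
  13–25 → 13 bp
  26–120 → 95 bp
  121–140 → 20 bp
Sorted largest to smallest: 95, 20, 13, 12 bp.

95, 20, 13, 12 bp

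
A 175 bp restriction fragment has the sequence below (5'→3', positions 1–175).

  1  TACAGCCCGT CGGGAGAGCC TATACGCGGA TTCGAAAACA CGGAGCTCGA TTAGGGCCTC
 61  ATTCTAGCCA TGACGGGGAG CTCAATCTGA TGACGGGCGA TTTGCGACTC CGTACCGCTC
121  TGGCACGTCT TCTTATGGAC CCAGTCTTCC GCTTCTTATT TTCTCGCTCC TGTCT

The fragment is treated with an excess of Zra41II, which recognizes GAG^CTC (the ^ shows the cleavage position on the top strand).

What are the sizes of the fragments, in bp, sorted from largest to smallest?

95, 45, 35 bp

Zra41II sites (GAGCTC) start at positions 43, 78.
Zra41II cuts after base 3 of each site, so after positions 45, 80.
Linear molecule, 2 cuts → 3 fragments:
  1–45 → 45 bp
  46–80 → 35 bp
  81–175 → 95 bp
Sorted largest to smallest: 95, 45, 35 bp.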